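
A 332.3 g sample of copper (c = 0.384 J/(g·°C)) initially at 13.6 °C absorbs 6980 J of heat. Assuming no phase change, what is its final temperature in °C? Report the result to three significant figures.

T_f = 68.3 °C

ΔT = q / (m c) = 6980 / (332.3 × 0.384) = 54.70 °C
T_f = 13.6 + 54.70 = 68.30 °C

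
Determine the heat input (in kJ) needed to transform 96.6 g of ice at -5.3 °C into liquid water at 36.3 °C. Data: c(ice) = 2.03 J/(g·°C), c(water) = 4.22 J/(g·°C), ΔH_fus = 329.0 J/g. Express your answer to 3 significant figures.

q1 (heat ice -5.3→0.0 °C): 96.6 × 2.03 × 5.3 = 1039 J
q2 (melt at 0 °C): 96.6 × 329.0 = 31781 J
q3 (heat water 0.0→36.3 °C): 96.6 × 4.22 × 36.3 = 14798 J
Total: 1039 + 31781 + 14798 = 47618 J = 47.6 kJ

q = 47.6 kJ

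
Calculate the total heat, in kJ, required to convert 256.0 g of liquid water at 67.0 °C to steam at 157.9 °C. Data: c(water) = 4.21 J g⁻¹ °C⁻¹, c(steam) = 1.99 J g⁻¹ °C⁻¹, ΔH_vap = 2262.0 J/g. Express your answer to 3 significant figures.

q = 644 kJ

q1 (heat water 67.0→100.0 °C): 256.0 × 4.21 × 33.0 = 35566 J
q2 (vaporize at 100 °C): 256.0 × 2262.0 = 579072 J
q3 (heat steam 100.0→157.9 °C): 256.0 × 1.99 × 57.9 = 29497 J
Total: 35566 + 579072 + 29497 = 644135 J = 644 kJ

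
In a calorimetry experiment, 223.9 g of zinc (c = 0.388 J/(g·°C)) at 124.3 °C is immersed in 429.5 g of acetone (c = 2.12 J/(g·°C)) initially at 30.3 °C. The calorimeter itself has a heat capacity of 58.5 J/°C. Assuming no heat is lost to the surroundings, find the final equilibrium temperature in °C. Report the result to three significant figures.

Heat lost by zinc = heat gained by acetone + calorimeter.
(223.9)(0.388)(124.3 − T) = [(429.5)(2.12) + 58.5](T − 30.3)
86.8732 (124.3 − T) = 969.04 (T − 30.3)
10798 − 86.8732 T = 969.04 T − 29362
40160 = 1055.9132 T
T = 38.03 °C

T_f = 38.0 °C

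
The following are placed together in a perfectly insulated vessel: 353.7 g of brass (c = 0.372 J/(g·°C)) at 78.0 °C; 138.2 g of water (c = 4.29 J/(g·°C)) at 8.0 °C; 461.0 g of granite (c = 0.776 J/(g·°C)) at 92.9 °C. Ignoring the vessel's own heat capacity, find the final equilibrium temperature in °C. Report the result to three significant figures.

Σ mᵢcᵢ(T − Tᵢ) = 0  ⇒  T = Σ mᵢcᵢTᵢ / Σ mᵢcᵢ
Σ mᵢcᵢ = 353.7×0.372 + 138.2×4.29 + 461.0×0.776 = 1082.1904
Σ mᵢcᵢTᵢ = 131.5764×78.0 + 592.878×8.0 + 357.736×92.9 = 48240
T = 48240 / 1082.1904 = 44.58 °C

T_f = 44.6 °C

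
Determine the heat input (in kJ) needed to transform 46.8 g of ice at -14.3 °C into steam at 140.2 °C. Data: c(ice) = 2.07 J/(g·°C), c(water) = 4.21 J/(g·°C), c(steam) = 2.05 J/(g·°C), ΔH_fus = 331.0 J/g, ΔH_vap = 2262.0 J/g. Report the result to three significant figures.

q = 146 kJ

q1 (heat ice -14.3→0.0 °C): 46.8 × 2.07 × 14.3 = 1385 J
q2 (melt at 0 °C): 46.8 × 331.0 = 15491 J
q3 (heat water 0.0→100.0 °C): 46.8 × 4.21 × 100.0 = 19703 J
q4 (vaporize at 100 °C): 46.8 × 2262.0 = 105862 J
q5 (heat steam 100.0→140.2 °C): 46.8 × 2.05 × 40.2 = 3857 J
Total: 1385 + 15491 + 19703 + 105862 + 3857 = 146298 J = 146 kJ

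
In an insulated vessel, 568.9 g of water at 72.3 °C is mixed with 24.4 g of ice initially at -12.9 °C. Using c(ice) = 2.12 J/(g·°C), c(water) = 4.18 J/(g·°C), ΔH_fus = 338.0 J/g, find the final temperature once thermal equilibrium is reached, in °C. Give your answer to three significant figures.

T_f = 65.7 °C

Heat to bring ice to 0 °C and melt it: q₁ = 24.4×2.12×12.9 + 24.4×338.0 = 8914.5 J
Heat the water can supply cooling to 0 °C: 568.9×4.18×72.3 = 171930 J > q₁, so all ice melts.
Energy balance: 568.9×4.18×(72.3 − T) = 8914.5 + 24.4×4.18×(T − 0)
2378.002(72.3 − T) = 8914.5 + 101.992 T
171930 − 8914.5 = 2479.994 T
T = 163015.5 / 2479.994 = 65.73 °C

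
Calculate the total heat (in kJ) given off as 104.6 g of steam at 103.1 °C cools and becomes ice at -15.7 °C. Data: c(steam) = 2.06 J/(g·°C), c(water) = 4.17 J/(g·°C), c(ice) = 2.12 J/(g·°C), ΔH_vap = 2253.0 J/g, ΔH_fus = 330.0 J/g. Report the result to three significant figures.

q = 318 kJ

q1 (cool steam 103.1→100 °C): 104.6 × 2.06 × 3.1 = 668 J
q2 (condense at 100 °C): 104.6 × 2253.0 = 235664 J
q3 (cool water 100→0 °C): 104.6 × 4.17 × 100.0 = 43618 J
q4 (freeze at 0 °C): 104.6 × 330.0 = 34518 J
q5 (cool ice 0→-15.7 °C): 104.6 × 2.12 × 15.7 = 3482 J
Total: 668 + 235664 + 43618 + 34518 + 3482 = 317950 J = 318 kJ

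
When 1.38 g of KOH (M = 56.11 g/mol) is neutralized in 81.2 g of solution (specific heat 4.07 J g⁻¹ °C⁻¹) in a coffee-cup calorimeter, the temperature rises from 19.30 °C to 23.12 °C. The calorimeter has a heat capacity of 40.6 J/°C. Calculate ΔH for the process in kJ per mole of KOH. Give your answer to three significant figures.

ΔH = -57.6 kJ/mol

|ΔT| = |23.12 − 19.30| = 3.82 °C
|q_surr| = (81.2 × 4.07 + 40.6) × 3.82 = 371.084 × 3.82 = 1417.5 J
n(KOH) = 1.38 / 56.11 = 0.024595 mol
Temperature rose, so q_rxn = −|q_surr| = -1.4175 kJ
ΔH = q_rxn / n = -57.63 kJ/mol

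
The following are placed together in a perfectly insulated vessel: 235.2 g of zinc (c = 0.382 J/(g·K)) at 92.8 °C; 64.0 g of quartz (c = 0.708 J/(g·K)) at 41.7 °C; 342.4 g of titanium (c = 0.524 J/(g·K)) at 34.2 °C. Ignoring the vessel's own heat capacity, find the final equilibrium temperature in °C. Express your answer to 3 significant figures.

T_f = 52.0 °C

Σ mᵢcᵢ(T − Tᵢ) = 0  ⇒  T = Σ mᵢcᵢTᵢ / Σ mᵢcᵢ
Σ mᵢcᵢ = 235.2×0.382 + 64.0×0.708 + 342.4×0.524 = 314.5760
Σ mᵢcᵢTᵢ = 89.8464×92.8 + 45.312×41.7 + 179.4176×34.2 = 16363
T = 16363 / 314.5760 = 52.02 °C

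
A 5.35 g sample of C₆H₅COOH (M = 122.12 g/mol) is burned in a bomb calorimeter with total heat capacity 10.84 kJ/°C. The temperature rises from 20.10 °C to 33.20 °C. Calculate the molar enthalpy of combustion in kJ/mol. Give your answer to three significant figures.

ΔH = -3240 kJ/mol

ΔT = 33.20 − 20.10 = 13.10 °C
q_cal = C_cal × ΔT = 10.84 × 13.10 = 142.004 kJ
n = 5.35 / 122.12 = 0.04381 mol
q_rxn = −q_cal = -142.004 kJ
ΔH = -142.004 / 0.04381 = -3241 kJ/mol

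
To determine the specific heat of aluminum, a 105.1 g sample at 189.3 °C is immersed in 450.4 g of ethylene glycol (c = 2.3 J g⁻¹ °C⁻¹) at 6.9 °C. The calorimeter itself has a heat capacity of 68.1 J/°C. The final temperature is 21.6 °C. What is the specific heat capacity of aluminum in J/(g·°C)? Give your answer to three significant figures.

q_gained = (450.4 × 2.3 + 68.1) × (21.6 − 6.9) = 16230 J
q_lost = 105.1 × c × (189.3 − 21.6) = 17625.27 c
Set equal: c = 16230 / 17625.27 = 0.921 J/(g·°C)

c = 0.921 J/(g·°C)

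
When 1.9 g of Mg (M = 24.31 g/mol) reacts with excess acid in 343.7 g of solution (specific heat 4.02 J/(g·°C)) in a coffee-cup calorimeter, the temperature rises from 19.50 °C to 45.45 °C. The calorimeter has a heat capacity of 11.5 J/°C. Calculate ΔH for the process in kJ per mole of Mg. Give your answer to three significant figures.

ΔH = -463 kJ/mol

|ΔT| = |45.45 − 19.50| = 25.95 °C
|q_surr| = (343.7 × 4.02 + 11.5) × 25.95 = 1393.174 × 25.95 = 36150 J
n(Mg) = 1.9 / 24.31 = 0.07816 mol
Temperature rose, so q_rxn = −|q_surr| = -36.15 kJ
ΔH = q_rxn / n = -462.5 kJ/mol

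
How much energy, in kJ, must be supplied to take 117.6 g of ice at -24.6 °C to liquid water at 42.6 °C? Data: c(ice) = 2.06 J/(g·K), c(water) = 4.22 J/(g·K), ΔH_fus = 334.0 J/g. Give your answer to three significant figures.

q1 (heat ice -24.6→0.0 °C): 117.6 × 2.06 × 24.6 = 5959 J
q2 (melt at 0 °C): 117.6 × 334.0 = 39278 J
q3 (heat water 0.0→42.6 °C): 117.6 × 4.22 × 42.6 = 21141 J
Total: 5959 + 39278 + 21141 = 66378 J = 66.4 kJ

q = 66.4 kJ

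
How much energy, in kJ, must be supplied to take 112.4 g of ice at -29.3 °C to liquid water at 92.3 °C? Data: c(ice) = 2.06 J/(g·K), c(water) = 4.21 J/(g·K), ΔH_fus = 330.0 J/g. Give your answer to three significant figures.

q = 87.6 kJ

q1 (heat ice -29.3→0.0 °C): 112.4 × 2.06 × 29.3 = 6784 J
q2 (melt at 0 °C): 112.4 × 330.0 = 37092 J
q3 (heat water 0.0→92.3 °C): 112.4 × 4.21 × 92.3 = 43677 J
Total: 6784 + 37092 + 43677 = 87553 J = 87.6 kJ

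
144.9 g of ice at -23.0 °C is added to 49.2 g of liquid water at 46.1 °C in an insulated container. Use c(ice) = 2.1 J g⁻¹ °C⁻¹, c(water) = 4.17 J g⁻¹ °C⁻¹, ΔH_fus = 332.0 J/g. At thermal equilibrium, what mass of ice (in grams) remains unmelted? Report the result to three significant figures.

m_ice remaining = 137 g

Heat to warm all ice to 0 °C: 144.9×2.1×23.0 = 6998.7 J
Heat released by water cooling to 0 °C: 49.2×4.17×46.1 = 9458.1 J
9458.1 J < 6998.7 + 144.9×332.0 = 55105.5 J, so not all ice melts; final T = 0 °C.
Heat left for melting: 9458.1 − 6998.7 = 2459.4 J
Mass melted = 2459.4 / 332.0 = 7.408 g
Ice remaining = 144.9 − 7.408 = 137.492 g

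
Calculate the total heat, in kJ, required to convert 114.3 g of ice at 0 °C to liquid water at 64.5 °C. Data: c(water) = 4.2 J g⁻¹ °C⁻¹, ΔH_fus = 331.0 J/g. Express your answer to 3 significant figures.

q1 (melt at 0 °C): 114.3 × 331.0 = 37833 J
q2 (heat water 0.0→64.5 °C): 114.3 × 4.2 × 64.5 = 30964 J
Total: 37833 + 30964 = 68797 J = 68.8 kJ

q = 68.8 kJ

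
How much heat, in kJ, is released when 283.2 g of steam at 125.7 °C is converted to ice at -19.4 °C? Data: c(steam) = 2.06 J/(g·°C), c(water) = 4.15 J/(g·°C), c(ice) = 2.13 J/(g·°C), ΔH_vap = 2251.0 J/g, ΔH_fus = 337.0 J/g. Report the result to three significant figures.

q = 877 kJ

q1 (cool steam 125.7→100 °C): 283.2 × 2.06 × 25.7 = 14993 J
q2 (condense at 100 °C): 283.2 × 2251.0 = 637483 J
q3 (cool water 100→0 °C): 283.2 × 4.15 × 100.0 = 117528 J
q4 (freeze at 0 °C): 283.2 × 337.0 = 95438 J
q5 (cool ice 0→-19.4 °C): 283.2 × 2.13 × 19.4 = 11702 J
Total: 14993 + 637483 + 117528 + 95438 + 11702 = 877144 J = 877 kJ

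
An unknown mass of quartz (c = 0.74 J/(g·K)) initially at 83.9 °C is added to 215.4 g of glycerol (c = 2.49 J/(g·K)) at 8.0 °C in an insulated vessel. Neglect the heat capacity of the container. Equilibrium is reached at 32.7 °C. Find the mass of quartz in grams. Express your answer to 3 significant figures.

m = 350 g

q_gained = (215.4 × 2.49) × (32.7 − 8.0) = 13250 J
q_lost = m × 0.74 × (83.9 − 32.7) = 37.888 m
m = 13250 / 37.888 = 350 g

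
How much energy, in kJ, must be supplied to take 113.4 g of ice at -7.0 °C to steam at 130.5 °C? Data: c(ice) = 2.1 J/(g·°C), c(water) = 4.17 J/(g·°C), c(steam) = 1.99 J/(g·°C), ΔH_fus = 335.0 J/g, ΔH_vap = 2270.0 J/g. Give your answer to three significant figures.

q1 (heat ice -7.0→0.0 °C): 113.4 × 2.1 × 7.0 = 1667 J
q2 (melt at 0 °C): 113.4 × 335.0 = 37989 J
q3 (heat water 0.0→100.0 °C): 113.4 × 4.17 × 100.0 = 47288 J
q4 (vaporize at 100 °C): 113.4 × 2270.0 = 257418 J
q5 (heat steam 100.0→130.5 °C): 113.4 × 1.99 × 30.5 = 6883 J
Total: 1667 + 37989 + 47288 + 257418 + 6883 = 351245 J = 351 kJ

q = 351 kJ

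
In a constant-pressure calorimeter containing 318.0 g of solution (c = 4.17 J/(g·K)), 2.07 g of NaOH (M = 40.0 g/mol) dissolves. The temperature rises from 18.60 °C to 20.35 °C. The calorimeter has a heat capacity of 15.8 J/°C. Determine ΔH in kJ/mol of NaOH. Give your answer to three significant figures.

|ΔT| = |20.35 − 18.60| = 1.75 °C
|q_surr| = (318.0 × 4.17 + 15.8) × 1.75 = 1341.86 × 1.75 = 2348 J
n(NaOH) = 2.07 / 40.0 = 0.05175 mol
Temperature rose, so q_rxn = −|q_surr| = -2.348 kJ
ΔH = q_rxn / n = -45.37 kJ/mol

ΔH = -45.4 kJ/mol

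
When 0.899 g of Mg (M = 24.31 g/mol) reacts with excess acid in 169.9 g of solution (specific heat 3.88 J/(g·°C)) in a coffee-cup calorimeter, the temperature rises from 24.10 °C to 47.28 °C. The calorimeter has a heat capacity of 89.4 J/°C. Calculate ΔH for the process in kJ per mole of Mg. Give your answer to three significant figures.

ΔH = -469 kJ/mol

|ΔT| = |47.28 − 24.10| = 23.18 °C
|q_surr| = (169.9 × 3.88 + 89.4) × 23.18 = 748.612 × 23.18 = 17350 J
n(Mg) = 0.899 / 24.31 = 0.03698 mol
Temperature rose, so q_rxn = −|q_surr| = -17.35 kJ
ΔH = q_rxn / n = -469.2 kJ/mol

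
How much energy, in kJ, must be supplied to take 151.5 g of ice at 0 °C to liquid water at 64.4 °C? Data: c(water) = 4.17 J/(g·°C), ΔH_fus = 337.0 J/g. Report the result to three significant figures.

q1 (melt at 0 °C): 151.5 × 337.0 = 51056 J
q2 (heat water 0.0→64.4 °C): 151.5 × 4.17 × 64.4 = 40685 J
Total: 51056 + 40685 = 91741 J = 91.7 kJ

q = 91.7 kJ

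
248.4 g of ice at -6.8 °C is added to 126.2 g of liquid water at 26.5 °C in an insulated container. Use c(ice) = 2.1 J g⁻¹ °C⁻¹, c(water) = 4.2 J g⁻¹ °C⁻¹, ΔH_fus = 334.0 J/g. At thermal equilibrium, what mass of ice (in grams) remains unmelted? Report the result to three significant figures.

Heat to warm all ice to 0 °C: 248.4×2.1×6.8 = 3547.2 J
Heat released by water cooling to 0 °C: 126.2×4.2×26.5 = 14046 J
14046 J < 3547.2 + 248.4×334.0 = 86512.8 J, so not all ice melts; final T = 0 °C.
Heat left for melting: 14046 − 3547.2 = 10498.8 J
Mass melted = 10498.8 / 334.0 = 31.43 g
Ice remaining = 248.4 − 31.43 = 216.97 g

m_ice remaining = 217 g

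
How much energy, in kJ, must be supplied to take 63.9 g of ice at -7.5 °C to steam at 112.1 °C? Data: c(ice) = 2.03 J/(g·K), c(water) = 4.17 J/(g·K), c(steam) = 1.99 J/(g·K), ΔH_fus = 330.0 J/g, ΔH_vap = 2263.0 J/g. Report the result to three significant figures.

q1 (heat ice -7.5→0.0 °C): 63.9 × 2.03 × 7.5 = 973 J
q2 (melt at 0 °C): 63.9 × 330.0 = 21087 J
q3 (heat water 0.0→100.0 °C): 63.9 × 4.17 × 100.0 = 26646 J
q4 (vaporize at 100 °C): 63.9 × 2263.0 = 144606 J
q5 (heat steam 100.0→112.1 °C): 63.9 × 1.99 × 12.1 = 1539 J
Total: 973 + 21087 + 26646 + 144606 + 1539 = 194851 J = 195 kJ

q = 195 kJ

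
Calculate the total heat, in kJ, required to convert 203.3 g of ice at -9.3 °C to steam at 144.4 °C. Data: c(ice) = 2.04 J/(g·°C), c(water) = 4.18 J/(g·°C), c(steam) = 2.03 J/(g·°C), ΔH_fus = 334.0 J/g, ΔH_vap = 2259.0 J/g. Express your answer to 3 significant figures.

q1 (heat ice -9.3→0.0 °C): 203.3 × 2.04 × 9.3 = 3857 J
q2 (melt at 0 °C): 203.3 × 334.0 = 67902 J
q3 (heat water 0.0→100.0 °C): 203.3 × 4.18 × 100.0 = 84979 J
q4 (vaporize at 100 °C): 203.3 × 2259.0 = 459255 J
q5 (heat steam 100.0→144.4 °C): 203.3 × 2.03 × 44.4 = 18324 J
Total: 3857 + 67902 + 84979 + 459255 + 18324 = 634317 J = 634 kJ

q = 634 kJ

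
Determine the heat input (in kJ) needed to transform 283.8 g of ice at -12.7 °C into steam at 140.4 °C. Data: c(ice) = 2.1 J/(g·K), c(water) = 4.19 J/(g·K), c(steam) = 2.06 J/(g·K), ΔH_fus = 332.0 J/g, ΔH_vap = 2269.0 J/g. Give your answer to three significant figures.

q1 (heat ice -12.7→0.0 °C): 283.8 × 2.1 × 12.7 = 7569 J
q2 (melt at 0 °C): 283.8 × 332.0 = 94222 J
q3 (heat water 0.0→100.0 °C): 283.8 × 4.19 × 100.0 = 118912 J
q4 (vaporize at 100 °C): 283.8 × 2269.0 = 643942 J
q5 (heat steam 100.0→140.4 °C): 283.8 × 2.06 × 40.4 = 23619 J
Total: 7569 + 94222 + 118912 + 643942 + 23619 = 888264 J = 888 kJ

q = 888 kJ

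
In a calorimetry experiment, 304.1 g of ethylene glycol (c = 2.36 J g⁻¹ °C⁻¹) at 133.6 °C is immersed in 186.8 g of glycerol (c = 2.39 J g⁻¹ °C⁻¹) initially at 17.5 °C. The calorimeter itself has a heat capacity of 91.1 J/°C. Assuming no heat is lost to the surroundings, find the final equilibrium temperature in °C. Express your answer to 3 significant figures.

T_f = 83.9 °C

Heat lost by ethylene glycol = heat gained by glycerol + calorimeter.
(304.1)(2.36)(133.6 − T) = [(186.8)(2.39) + 91.1](T − 17.5)
717.676 (133.6 − T) = 537.552 (T − 17.5)
95882 − 717.676 T = 537.552 T − 9407.2
105289.2 = 1255.228 T
T = 83.88 °C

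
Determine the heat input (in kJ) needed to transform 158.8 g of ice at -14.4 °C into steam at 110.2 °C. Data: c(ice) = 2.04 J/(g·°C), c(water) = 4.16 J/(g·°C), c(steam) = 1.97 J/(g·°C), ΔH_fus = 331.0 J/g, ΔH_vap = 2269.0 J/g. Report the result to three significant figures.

q1 (heat ice -14.4→0.0 °C): 158.8 × 2.04 × 14.4 = 4665 J
q2 (melt at 0 °C): 158.8 × 331.0 = 52563 J
q3 (heat water 0.0→100.0 °C): 158.8 × 4.16 × 100.0 = 66061 J
q4 (vaporize at 100 °C): 158.8 × 2269.0 = 360317 J
q5 (heat steam 100.0→110.2 °C): 158.8 × 1.97 × 10.2 = 3191 J
Total: 4665 + 52563 + 66061 + 360317 + 3191 = 486797 J = 487 kJ

q = 487 kJ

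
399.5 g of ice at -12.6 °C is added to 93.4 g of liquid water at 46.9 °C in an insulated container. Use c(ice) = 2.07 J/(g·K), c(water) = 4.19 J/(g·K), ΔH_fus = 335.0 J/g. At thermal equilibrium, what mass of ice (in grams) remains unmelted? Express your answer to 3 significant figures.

m_ice remaining = 376 g

Heat to warm all ice to 0 °C: 399.5×2.07×12.6 = 10420 J
Heat released by water cooling to 0 °C: 93.4×4.19×46.9 = 18354 J
18354 J < 10420 + 399.5×335.0 = 144252.5 J, so not all ice melts; final T = 0 °C.
Heat left for melting: 18354 − 10420 = 7934 J
Mass melted = 7934 / 335.0 = 23.68 g
Ice remaining = 399.5 − 23.68 = 375.82 g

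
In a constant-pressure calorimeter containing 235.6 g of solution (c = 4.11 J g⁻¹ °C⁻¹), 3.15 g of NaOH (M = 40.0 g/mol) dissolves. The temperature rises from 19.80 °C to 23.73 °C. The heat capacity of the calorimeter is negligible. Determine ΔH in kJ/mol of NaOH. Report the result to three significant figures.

ΔH = -48.3 kJ/mol

|ΔT| = |23.73 − 19.80| = 3.93 °C
|q_surr| = (235.6 × 4.11) × 3.93 = 968.316 × 3.93 = 3805 J
n(NaOH) = 3.15 / 40.0 = 0.07875 mol
Temperature rose, so q_rxn = −|q_surr| = -3.805 kJ
ΔH = q_rxn / n = -48.32 kJ/mol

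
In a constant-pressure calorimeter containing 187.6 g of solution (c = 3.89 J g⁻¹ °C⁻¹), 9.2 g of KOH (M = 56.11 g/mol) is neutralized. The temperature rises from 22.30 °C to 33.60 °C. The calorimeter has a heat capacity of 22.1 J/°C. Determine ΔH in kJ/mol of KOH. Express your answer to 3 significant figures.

|ΔT| = |33.60 − 22.30| = 11.30 °C
|q_surr| = (187.6 × 3.89 + 22.1) × 11.30 = 751.864 × 11.30 = 8496 J
n(KOH) = 9.2 / 56.11 = 0.1640 mol
Temperature rose, so q_rxn = −|q_surr| = -8.496 kJ
ΔH = q_rxn / n = -51.80 kJ/mol

ΔH = -51.8 kJ/mol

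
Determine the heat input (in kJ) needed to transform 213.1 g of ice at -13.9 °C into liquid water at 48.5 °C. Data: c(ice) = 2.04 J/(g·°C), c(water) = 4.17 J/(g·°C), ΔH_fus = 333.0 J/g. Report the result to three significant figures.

q = 120 kJ

q1 (heat ice -13.9→0.0 °C): 213.1 × 2.04 × 13.9 = 6043 J
q2 (melt at 0 °C): 213.1 × 333.0 = 70962 J
q3 (heat water 0.0→48.5 °C): 213.1 × 4.17 × 48.5 = 43098 J
Total: 6043 + 70962 + 43098 = 120103 J = 120 kJ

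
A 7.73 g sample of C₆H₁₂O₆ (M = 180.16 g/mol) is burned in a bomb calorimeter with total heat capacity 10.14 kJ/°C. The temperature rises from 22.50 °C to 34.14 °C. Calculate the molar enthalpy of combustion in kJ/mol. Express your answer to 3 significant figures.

ΔH = -2750 kJ/mol

ΔT = 34.14 − 22.50 = 11.64 °C
q_cal = C_cal × ΔT = 10.14 × 11.64 = 118.0296 kJ
n = 7.73 / 180.16 = 0.04291 mol
q_rxn = −q_cal = -118.0296 kJ
ΔH = -118.0296 / 0.04291 = -2751 kJ/mol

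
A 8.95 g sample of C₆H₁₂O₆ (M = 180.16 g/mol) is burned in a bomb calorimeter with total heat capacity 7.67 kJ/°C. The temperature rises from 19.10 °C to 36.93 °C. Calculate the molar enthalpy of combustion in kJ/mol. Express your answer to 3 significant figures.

ΔT = 36.93 − 19.10 = 17.83 °C
q_cal = C_cal × ΔT = 7.67 × 17.83 = 136.7561 kJ
n = 8.95 / 180.16 = 0.04968 mol
q_rxn = −q_cal = -136.7561 kJ
ΔH = -136.7561 / 0.04968 = -2753 kJ/mol

ΔH = -2750 kJ/mol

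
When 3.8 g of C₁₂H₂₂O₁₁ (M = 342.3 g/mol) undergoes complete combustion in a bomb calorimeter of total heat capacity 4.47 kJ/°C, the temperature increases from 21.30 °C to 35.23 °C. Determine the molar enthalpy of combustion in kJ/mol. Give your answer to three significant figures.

ΔT = 35.23 − 21.30 = 13.93 °C
q_cal = C_cal × ΔT = 4.47 × 13.93 = 62.2671 kJ
n = 3.8 / 342.3 = 0.01110 mol
q_rxn = −q_cal = -62.2671 kJ
ΔH = -62.2671 / 0.01110 = -5610 kJ/mol

ΔH = -5610 kJ/mol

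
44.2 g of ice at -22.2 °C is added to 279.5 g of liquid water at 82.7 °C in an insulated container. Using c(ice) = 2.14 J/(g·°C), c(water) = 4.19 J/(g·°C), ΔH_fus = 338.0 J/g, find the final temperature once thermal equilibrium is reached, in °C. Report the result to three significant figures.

Heat to bring ice to 0 °C and melt it: q₁ = 44.2×2.14×22.2 + 44.2×338.0 = 17039 J
Heat the water can supply cooling to 0 °C: 279.5×4.19×82.7 = 96850.4 J > q₁, so all ice melts.
Energy balance: 279.5×4.19×(82.7 − T) = 17039 + 44.2×4.19×(T − 0)
1171.105(82.7 − T) = 17039 + 185.198 T
96850.4 − 17039 = 1356.303 T
T = 79811.4 / 1356.303 = 58.84 °C

T_f = 58.8 °C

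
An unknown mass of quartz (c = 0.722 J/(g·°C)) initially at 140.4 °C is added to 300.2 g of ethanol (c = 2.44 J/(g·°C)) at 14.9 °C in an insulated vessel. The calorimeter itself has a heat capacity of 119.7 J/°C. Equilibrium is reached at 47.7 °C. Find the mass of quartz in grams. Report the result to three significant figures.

m = 418 g

q_gained = (300.2 × 2.44 + 119.7) × (47.7 − 14.9) = 27950 J
q_lost = m × 0.722 × (140.4 − 47.7) = 66.9294 m
m = 27950 / 66.9294 = 418 g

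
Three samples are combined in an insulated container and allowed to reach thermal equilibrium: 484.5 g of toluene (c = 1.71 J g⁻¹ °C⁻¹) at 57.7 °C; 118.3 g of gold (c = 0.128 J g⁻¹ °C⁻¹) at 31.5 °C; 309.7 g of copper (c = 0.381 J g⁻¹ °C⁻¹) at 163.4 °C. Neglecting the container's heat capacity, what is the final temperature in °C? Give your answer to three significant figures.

T_f = 70.3 °C

Σ mᵢcᵢ(T − Tᵢ) = 0  ⇒  T = Σ mᵢcᵢTᵢ / Σ mᵢcᵢ
Σ mᵢcᵢ = 484.5×1.71 + 118.3×0.128 + 309.7×0.381 = 961.6331
Σ mᵢcᵢTᵢ = 828.495×57.7 + 15.1424×31.5 + 117.9957×163.4 = 67562
T = 67562 / 961.6331 = 70.26 °C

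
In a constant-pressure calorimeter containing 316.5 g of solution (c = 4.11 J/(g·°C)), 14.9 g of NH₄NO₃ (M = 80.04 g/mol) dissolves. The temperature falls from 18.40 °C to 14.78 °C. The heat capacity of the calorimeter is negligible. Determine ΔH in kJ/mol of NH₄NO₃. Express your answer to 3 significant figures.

|ΔT| = |14.78 − 18.40| = 3.62 °C
|q_surr| = (316.5 × 4.11) × 3.62 = 1300.815 × 3.62 = 4709 J
n(NH₄NO₃) = 14.9 / 80.04 = 0.1862 mol
Temperature fell, so q_rxn = +|q_surr| = 4.709 kJ
ΔH = q_rxn / n = 25.29 kJ/mol

ΔH = 25.3 kJ/mol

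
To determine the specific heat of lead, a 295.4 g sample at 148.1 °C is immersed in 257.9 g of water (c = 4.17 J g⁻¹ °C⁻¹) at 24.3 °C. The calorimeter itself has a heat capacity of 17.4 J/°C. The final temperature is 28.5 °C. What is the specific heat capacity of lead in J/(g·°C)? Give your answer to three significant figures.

q_gained = (257.9 × 4.17 + 17.4) × (28.5 − 24.3) = 4590 J
q_lost = 295.4 × c × (148.1 − 28.5) = 35329.84 c
Set equal: c = 4590 / 35329.84 = 0.130 J/(g·°C)

c = 0.130 J/(g·°C)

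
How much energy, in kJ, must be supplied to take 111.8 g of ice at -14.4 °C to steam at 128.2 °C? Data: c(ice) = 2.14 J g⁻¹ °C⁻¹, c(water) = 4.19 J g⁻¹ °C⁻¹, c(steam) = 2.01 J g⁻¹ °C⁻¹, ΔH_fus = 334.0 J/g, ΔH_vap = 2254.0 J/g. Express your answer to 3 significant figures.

q = 346 kJ

q1 (heat ice -14.4→0.0 °C): 111.8 × 2.14 × 14.4 = 3445 J
q2 (melt at 0 °C): 111.8 × 334.0 = 37341 J
q3 (heat water 0.0→100.0 °C): 111.8 × 4.19 × 100.0 = 46844 J
q4 (vaporize at 100 °C): 111.8 × 2254.0 = 251997 J
q5 (heat steam 100.0→128.2 °C): 111.8 × 2.01 × 28.2 = 6337 J
Total: 3445 + 37341 + 46844 + 251997 + 6337 = 345964 J = 346 kJ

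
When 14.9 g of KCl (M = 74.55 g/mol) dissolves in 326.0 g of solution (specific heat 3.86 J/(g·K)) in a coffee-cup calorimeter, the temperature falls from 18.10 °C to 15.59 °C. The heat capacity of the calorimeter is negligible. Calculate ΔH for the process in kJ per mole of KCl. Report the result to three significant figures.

ΔH = 15.8 kJ/mol

|ΔT| = |15.59 − 18.10| = 2.51 °C
|q_surr| = (326.0 × 3.86) × 2.51 = 1258.36 × 2.51 = 3158 J
n(KCl) = 14.9 / 74.55 = 0.1999 mol
Temperature fell, so q_rxn = +|q_surr| = 3.158 kJ
ΔH = q_rxn / n = 15.80 kJ/mol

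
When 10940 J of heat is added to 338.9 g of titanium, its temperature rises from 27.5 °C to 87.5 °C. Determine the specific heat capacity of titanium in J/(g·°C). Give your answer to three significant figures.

c = 0.538 J/(g·°C)

c = q / (m ΔT) = 10940 / (338.9 × 60.0)
c = 10940 / 20334 = 0.538 J/(g·°C)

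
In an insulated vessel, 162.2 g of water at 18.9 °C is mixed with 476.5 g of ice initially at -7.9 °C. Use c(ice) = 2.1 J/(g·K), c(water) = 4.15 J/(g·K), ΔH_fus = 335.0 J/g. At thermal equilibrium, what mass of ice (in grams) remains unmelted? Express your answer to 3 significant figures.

m_ice remaining = 462 g

Heat to warm all ice to 0 °C: 476.5×2.1×7.9 = 7905.1 J
Heat released by water cooling to 0 °C: 162.2×4.15×18.9 = 12722 J
12722 J < 7905.1 + 476.5×335.0 = 167532.6 J, so not all ice melts; final T = 0 °C.
Heat left for melting: 12722 − 7905.1 = 4816.9 J
Mass melted = 4816.9 / 335.0 = 14.38 g
Ice remaining = 476.5 − 14.38 = 462.12 g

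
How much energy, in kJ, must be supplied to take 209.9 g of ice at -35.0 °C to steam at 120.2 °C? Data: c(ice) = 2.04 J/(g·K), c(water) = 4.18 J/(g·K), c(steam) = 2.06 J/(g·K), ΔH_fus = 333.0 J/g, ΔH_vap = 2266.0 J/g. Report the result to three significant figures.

q1 (heat ice -35.0→0.0 °C): 209.9 × 2.04 × 35.0 = 14987 J
q2 (melt at 0 °C): 209.9 × 333.0 = 69897 J
q3 (heat water 0.0→100.0 °C): 209.9 × 4.18 × 100.0 = 87738 J
q4 (vaporize at 100 °C): 209.9 × 2266.0 = 475633 J
q5 (heat steam 100.0→120.2 °C): 209.9 × 2.06 × 20.2 = 8734 J
Total: 14987 + 69897 + 87738 + 475633 + 8734 = 656989 J = 657 kJ

q = 657 kJ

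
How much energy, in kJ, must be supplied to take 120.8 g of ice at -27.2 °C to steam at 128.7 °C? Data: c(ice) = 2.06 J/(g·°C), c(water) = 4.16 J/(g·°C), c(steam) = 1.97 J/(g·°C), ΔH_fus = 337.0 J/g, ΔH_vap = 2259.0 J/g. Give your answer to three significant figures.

q1 (heat ice -27.2→0.0 °C): 120.8 × 2.06 × 27.2 = 6769 J
q2 (melt at 0 °C): 120.8 × 337.0 = 40710 J
q3 (heat water 0.0→100.0 °C): 120.8 × 4.16 × 100.0 = 50253 J
q4 (vaporize at 100 °C): 120.8 × 2259.0 = 272887 J
q5 (heat steam 100.0→128.7 °C): 120.8 × 1.97 × 28.7 = 6830 J
Total: 6769 + 40710 + 50253 + 272887 + 6830 = 377449 J = 377 kJ

q = 377 kJ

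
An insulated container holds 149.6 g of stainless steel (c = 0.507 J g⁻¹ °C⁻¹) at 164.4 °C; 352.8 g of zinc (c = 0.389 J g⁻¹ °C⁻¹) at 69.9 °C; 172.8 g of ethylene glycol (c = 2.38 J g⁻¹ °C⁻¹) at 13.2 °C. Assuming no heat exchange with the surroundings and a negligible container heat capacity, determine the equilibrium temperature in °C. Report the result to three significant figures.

T_f = 44.0 °C

Σ mᵢcᵢ(T − Tᵢ) = 0  ⇒  T = Σ mᵢcᵢTᵢ / Σ mᵢcᵢ
Σ mᵢcᵢ = 149.6×0.507 + 352.8×0.389 + 172.8×2.38 = 624.3504
Σ mᵢcᵢTᵢ = 75.8472×164.4 + 137.2392×69.9 + 411.264×13.2 = 27491
T = 27491 / 624.3504 = 44.03 °C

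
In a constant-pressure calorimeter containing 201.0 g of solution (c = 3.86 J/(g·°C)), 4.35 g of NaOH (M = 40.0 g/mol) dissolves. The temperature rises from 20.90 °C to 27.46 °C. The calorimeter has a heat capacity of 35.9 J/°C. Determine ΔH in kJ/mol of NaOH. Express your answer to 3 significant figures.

|ΔT| = |27.46 − 20.90| = 6.56 °C
|q_surr| = (201.0 × 3.86 + 35.9) × 6.56 = 811.76 × 6.56 = 5325.1 J
n(NaOH) = 4.35 / 40.0 = 0.10875 mol
Temperature rose, so q_rxn = −|q_surr| = -5.3251 kJ
ΔH = q_rxn / n = -48.97 kJ/mol

ΔH = -49.0 kJ/mol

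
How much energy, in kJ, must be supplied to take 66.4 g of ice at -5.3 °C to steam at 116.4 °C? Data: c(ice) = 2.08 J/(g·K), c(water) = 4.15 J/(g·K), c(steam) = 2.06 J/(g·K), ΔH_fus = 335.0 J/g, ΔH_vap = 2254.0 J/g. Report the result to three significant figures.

q1 (heat ice -5.3→0.0 °C): 66.4 × 2.08 × 5.3 = 732 J
q2 (melt at 0 °C): 66.4 × 335.0 = 22244 J
q3 (heat water 0.0→100.0 °C): 66.4 × 4.15 × 100.0 = 27556 J
q4 (vaporize at 100 °C): 66.4 × 2254.0 = 149666 J
q5 (heat steam 100.0→116.4 °C): 66.4 × 2.06 × 16.4 = 2243 J
Total: 732 + 22244 + 27556 + 149666 + 2243 = 202441 J = 202 kJ

q = 202 kJ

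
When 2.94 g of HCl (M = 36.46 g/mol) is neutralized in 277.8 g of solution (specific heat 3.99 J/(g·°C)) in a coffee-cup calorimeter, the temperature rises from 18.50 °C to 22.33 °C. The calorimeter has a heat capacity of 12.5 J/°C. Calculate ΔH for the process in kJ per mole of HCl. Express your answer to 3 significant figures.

|ΔT| = |22.33 − 18.50| = 3.83 °C
|q_surr| = (277.8 × 3.99 + 12.5) × 3.83 = 1120.922 × 3.83 = 4293 J
n(HCl) = 2.94 / 36.46 = 0.08064 mol
Temperature rose, so q_rxn = −|q_surr| = -4.293 kJ
ΔH = q_rxn / n = -53.24 kJ/mol

ΔH = -53.2 kJ/mol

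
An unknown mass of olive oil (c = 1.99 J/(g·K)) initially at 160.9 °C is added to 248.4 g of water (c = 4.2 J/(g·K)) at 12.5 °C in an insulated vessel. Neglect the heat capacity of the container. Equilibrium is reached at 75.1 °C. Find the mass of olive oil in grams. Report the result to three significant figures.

q_gained = (248.4 × 4.2) × (75.1 − 12.5) = 65310 J
q_lost = m × 1.99 × (160.9 − 75.1) = 170.742 m
m = 65310 / 170.742 = 383 g

m = 383 g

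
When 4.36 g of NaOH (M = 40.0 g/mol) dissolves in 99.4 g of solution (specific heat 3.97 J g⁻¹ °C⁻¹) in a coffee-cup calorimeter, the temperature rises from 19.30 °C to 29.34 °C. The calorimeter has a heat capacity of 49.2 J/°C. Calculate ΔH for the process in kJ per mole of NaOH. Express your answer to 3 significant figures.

ΔH = -40.9 kJ/mol

|ΔT| = |29.34 − 19.30| = 10.04 °C
|q_surr| = (99.4 × 3.97 + 49.2) × 10.04 = 443.818 × 10.04 = 4456 J
n(NaOH) = 4.36 / 40.0 = 0.1090 mol
Temperature rose, so q_rxn = −|q_surr| = -4.456 kJ
ΔH = q_rxn / n = -40.88 kJ/mol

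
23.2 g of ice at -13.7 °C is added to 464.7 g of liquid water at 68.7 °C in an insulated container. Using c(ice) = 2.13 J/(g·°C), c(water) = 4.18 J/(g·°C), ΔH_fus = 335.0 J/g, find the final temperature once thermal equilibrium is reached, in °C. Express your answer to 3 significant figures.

T_f = 61.3 °C

Heat to bring ice to 0 °C and melt it: q₁ = 23.2×2.13×13.7 + 23.2×335.0 = 8449.0 J
Heat the water can supply cooling to 0 °C: 464.7×4.18×68.7 = 133446 J > q₁, so all ice melts.
Energy balance: 464.7×4.18×(68.7 − T) = 8449.0 + 23.2×4.18×(T − 0)
1942.446(68.7 − T) = 8449.0 + 96.976 T
133446 − 8449.0 = 2039.422 T
T = 124997.0 / 2039.422 = 61.29 °C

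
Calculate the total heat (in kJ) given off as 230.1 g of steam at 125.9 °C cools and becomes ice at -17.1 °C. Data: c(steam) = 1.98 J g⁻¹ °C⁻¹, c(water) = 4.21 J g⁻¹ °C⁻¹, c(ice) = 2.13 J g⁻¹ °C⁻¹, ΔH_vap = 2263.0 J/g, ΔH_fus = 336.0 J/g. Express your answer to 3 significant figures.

q = 715 kJ

q1 (cool steam 125.9→100 °C): 230.1 × 1.98 × 25.9 = 11800 J
q2 (condense at 100 °C): 230.1 × 2263.0 = 520716 J
q3 (cool water 100→0 °C): 230.1 × 4.21 × 100.0 = 96872 J
q4 (freeze at 0 °C): 230.1 × 336.0 = 77314 J
q5 (cool ice 0→-17.1 °C): 230.1 × 2.13 × 17.1 = 8381 J
Total: 11800 + 520716 + 96872 + 77314 + 8381 = 715083 J = 715 kJ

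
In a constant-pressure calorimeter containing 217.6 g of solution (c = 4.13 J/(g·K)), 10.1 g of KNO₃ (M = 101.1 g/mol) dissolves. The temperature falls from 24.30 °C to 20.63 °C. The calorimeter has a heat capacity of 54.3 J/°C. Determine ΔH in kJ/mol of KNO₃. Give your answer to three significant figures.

ΔH = 35.0 kJ/mol

|ΔT| = |20.63 − 24.30| = 3.67 °C
|q_surr| = (217.6 × 4.13 + 54.3) × 3.67 = 952.988 × 3.67 = 3497 J
n(KNO₃) = 10.1 / 101.1 = 0.09990 mol
Temperature fell, so q_rxn = +|q_surr| = 3.497 kJ
ΔH = q_rxn / n = 35.01 kJ/mol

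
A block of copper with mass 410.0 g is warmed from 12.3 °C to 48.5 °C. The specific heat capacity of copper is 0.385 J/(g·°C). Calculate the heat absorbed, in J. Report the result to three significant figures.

q = m c ΔT = 410.0 × 0.385 × (48.5 − 12.3)
q = 410.0 × 0.385 × 36.2 = 5714 J

q = 5710 J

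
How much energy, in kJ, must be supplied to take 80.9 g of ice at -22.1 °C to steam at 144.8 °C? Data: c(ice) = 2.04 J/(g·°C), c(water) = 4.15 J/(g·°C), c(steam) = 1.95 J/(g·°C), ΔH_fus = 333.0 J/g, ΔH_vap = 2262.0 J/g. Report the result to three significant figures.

q = 254 kJ

q1 (heat ice -22.1→0.0 °C): 80.9 × 2.04 × 22.1 = 3647 J
q2 (melt at 0 °C): 80.9 × 333.0 = 26940 J
q3 (heat water 0.0→100.0 °C): 80.9 × 4.15 × 100.0 = 33574 J
q4 (vaporize at 100 °C): 80.9 × 2262.0 = 182996 J
q5 (heat steam 100.0→144.8 °C): 80.9 × 1.95 × 44.8 = 7067 J
Total: 3647 + 26940 + 33574 + 182996 + 7067 = 254224 J = 254 kJ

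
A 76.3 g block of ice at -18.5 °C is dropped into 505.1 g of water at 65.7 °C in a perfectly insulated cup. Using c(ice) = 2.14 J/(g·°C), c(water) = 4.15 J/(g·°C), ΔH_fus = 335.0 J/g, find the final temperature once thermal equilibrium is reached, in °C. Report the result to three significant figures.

Heat to bring ice to 0 °C and melt it: q₁ = 76.3×2.14×18.5 + 76.3×335.0 = 28581 J
Heat the water can supply cooling to 0 °C: 505.1×4.15×65.7 = 137718 J > q₁, so all ice melts.
Energy balance: 505.1×4.15×(65.7 − T) = 28581 + 76.3×4.15×(T − 0)
2096.165(65.7 − T) = 28581 + 316.645 T
137718 − 28581 = 2412.810 T
T = 109137 / 2412.810 = 45.23 °C

T_f = 45.2 °C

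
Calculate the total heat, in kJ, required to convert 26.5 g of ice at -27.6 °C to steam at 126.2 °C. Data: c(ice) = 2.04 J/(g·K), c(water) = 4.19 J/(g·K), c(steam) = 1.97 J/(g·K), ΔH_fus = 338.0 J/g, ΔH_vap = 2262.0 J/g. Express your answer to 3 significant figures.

q1 (heat ice -27.6→0.0 °C): 26.5 × 2.04 × 27.6 = 1492 J
q2 (melt at 0 °C): 26.5 × 338.0 = 8957 J
q3 (heat water 0.0→100.0 °C): 26.5 × 4.19 × 100.0 = 11104 J
q4 (vaporize at 100 °C): 26.5 × 2262.0 = 59943 J
q5 (heat steam 100.0→126.2 °C): 26.5 × 1.97 × 26.2 = 1368 J
Total: 1492 + 8957 + 11104 + 59943 + 1368 = 82864 J = 82.9 kJ

q = 82.9 kJ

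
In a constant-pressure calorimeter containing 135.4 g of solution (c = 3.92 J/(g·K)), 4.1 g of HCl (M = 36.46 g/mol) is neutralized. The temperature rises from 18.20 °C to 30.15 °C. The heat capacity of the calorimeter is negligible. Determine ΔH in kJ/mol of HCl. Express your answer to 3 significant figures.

ΔH = -56.4 kJ/mol

|ΔT| = |30.15 − 18.20| = 11.95 °C
|q_surr| = (135.4 × 3.92) × 11.95 = 530.768 × 11.95 = 6343 J
n(HCl) = 4.1 / 36.46 = 0.1125 mol
Temperature rose, so q_rxn = −|q_surr| = -6.343 kJ
ΔH = q_rxn / n = -56.38 kJ/mol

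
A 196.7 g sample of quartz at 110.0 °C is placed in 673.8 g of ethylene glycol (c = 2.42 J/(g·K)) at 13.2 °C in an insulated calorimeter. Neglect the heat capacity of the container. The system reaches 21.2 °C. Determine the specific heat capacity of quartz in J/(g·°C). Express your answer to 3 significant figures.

c = 0.747 J/(g·°C)

q_gained = (673.8 × 2.42) × (21.2 − 13.2) = 13040 J
q_lost = 196.7 × c × (110.0 − 21.2) = 17466.96 c
Set equal: c = 13040 / 17466.96 = 0.747 J/(g·°C)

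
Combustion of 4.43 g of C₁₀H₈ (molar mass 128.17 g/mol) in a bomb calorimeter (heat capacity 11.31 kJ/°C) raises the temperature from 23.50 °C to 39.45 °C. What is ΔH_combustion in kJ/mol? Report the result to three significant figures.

ΔH = -5220 kJ/mol

ΔT = 39.45 − 23.50 = 15.95 °C
q_cal = C_cal × ΔT = 11.31 × 15.95 = 180.3945 kJ
n = 4.43 / 128.17 = 0.03456 mol
q_rxn = −q_cal = -180.3945 kJ
ΔH = -180.3945 / 0.03456 = -5220 kJ/mol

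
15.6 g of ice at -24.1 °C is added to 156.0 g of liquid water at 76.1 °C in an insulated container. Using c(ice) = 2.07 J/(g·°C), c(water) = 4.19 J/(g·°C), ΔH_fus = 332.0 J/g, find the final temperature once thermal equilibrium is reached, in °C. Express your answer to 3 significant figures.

Heat to bring ice to 0 °C and melt it: q₁ = 15.6×2.07×24.1 + 15.6×332.0 = 5957.4 J
Heat the water can supply cooling to 0 °C: 156.0×4.19×76.1 = 49742.0 J > q₁, so all ice melts.
Energy balance: 156.0×4.19×(76.1 − T) = 5957.4 + 15.6×4.19×(T − 0)
653.64(76.1 − T) = 5957.4 + 65.364 T
49742.0 − 5957.4 = 719.004 T
T = 43784.6 / 719.004 = 60.90 °C

T_f = 60.9 °C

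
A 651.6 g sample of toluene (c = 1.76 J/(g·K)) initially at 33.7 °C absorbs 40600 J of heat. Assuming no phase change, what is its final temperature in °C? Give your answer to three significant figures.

ΔT = q / (m c) = 40600 / (651.6 × 1.76) = 35.40 °C
T_f = 33.7 + 35.40 = 69.10 °C

T_f = 69.1 °C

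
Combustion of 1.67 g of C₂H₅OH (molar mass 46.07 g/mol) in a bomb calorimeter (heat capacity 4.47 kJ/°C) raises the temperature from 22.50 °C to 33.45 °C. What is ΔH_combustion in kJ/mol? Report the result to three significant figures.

ΔT = 33.45 − 22.50 = 10.95 °C
q_cal = C_cal × ΔT = 4.47 × 10.95 = 48.9465 kJ
n = 1.67 / 46.07 = 0.03625 mol
q_rxn = −q_cal = -48.9465 kJ
ΔH = -48.9465 / 0.03625 = -1350 kJ/mol

ΔH = -1350 kJ/mol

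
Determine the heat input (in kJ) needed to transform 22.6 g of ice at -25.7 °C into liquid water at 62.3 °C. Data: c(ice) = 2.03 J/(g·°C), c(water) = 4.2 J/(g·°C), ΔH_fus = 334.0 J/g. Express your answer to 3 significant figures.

q = 14.6 kJ

q1 (heat ice -25.7→0.0 °C): 22.6 × 2.03 × 25.7 = 1179 J
q2 (melt at 0 °C): 22.6 × 334.0 = 7548 J
q3 (heat water 0.0→62.3 °C): 22.6 × 4.2 × 62.3 = 5914 J
Total: 1179 + 7548 + 5914 = 14641 J = 14.6 kJ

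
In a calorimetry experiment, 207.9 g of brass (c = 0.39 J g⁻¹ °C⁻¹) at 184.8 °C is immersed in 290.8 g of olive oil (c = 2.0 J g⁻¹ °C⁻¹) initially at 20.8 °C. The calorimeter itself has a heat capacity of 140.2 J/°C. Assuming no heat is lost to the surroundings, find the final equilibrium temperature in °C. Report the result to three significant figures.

Heat lost by brass = heat gained by olive oil + calorimeter.
(207.9)(0.39)(184.8 − T) = [(290.8)(2.0) + 140.2](T − 20.8)
81.081 (184.8 − T) = 721.8 (T − 20.8)
14984 − 81.081 T = 721.8 T − 15013
29997 = 802.881 T
T = 37.36 °C

T_f = 37.4 °C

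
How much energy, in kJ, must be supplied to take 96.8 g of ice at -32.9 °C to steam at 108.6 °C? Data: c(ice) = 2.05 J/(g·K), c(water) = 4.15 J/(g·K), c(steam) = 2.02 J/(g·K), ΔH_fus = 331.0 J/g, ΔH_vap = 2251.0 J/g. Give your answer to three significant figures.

q = 298 kJ

q1 (heat ice -32.9→0.0 °C): 96.8 × 2.05 × 32.9 = 6529 J
q2 (melt at 0 °C): 96.8 × 331.0 = 32041 J
q3 (heat water 0.0→100.0 °C): 96.8 × 4.15 × 100.0 = 40172 J
q4 (vaporize at 100 °C): 96.8 × 2251.0 = 217897 J
q5 (heat steam 100.0→108.6 °C): 96.8 × 2.02 × 8.6 = 1682 J
Total: 6529 + 32041 + 40172 + 217897 + 1682 = 298321 J = 298 kJ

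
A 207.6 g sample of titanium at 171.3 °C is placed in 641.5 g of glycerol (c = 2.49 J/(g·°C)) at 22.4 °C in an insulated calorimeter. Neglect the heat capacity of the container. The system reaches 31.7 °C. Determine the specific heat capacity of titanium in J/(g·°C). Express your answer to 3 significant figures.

c = 0.513 J/(g·°C)

q_gained = (641.5 × 2.49) × (31.7 − 22.4) = 14860 J
q_lost = 207.6 × c × (171.3 − 31.7) = 28980.96 c
Set equal: c = 14860 / 28980.96 = 0.513 J/(g·°C)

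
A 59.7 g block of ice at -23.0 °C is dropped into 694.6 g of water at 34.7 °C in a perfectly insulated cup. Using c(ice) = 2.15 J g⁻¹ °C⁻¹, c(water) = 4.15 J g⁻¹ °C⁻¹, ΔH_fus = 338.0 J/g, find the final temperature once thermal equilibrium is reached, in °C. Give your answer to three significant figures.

T_f = 24.6 °C

Heat to bring ice to 0 °C and melt it: q₁ = 59.7×2.15×23.0 + 59.7×338.0 = 23131 J
Heat the water can supply cooling to 0 °C: 694.6×4.15×34.7 = 100026 J > q₁, so all ice melts.
Energy balance: 694.6×4.15×(34.7 − T) = 23131 + 59.7×4.15×(T − 0)
2882.59(34.7 − T) = 23131 + 247.755 T
100026 − 23131 = 3130.345 T
T = 76895 / 3130.345 = 24.56 °C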